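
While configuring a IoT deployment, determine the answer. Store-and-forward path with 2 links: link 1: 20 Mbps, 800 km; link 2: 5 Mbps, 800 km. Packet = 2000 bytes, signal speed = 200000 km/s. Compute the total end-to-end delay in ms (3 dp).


Packet = 2000 bytes = 16000 bits. Store-and-forward: sum (t_trans + t_prop) per link.
Link 1: t_trans = 16000/(20*10^6) s = 0.8000 ms; t_prop = 800/200000 s = 4.0000 ms; subtotal = 4.8000 ms
Link 2: t_trans = 16000/(5*10^6) s = 3.2000 ms; t_prop = 800/200000 s = 4.0000 ms; subtotal = 7.2000 ms
End-to-end = 4.8000 + 7.2000 = 12.0000 ms -> 12.000 ms (3 dp)

12.000


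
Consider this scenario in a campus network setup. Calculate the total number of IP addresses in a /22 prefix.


Given: CIDR prefix /22
Host bits = 32 - 22 = 10
Total addresses = 2^10 = 1024

1024


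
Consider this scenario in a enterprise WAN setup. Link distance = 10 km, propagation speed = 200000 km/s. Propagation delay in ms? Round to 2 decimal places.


Given: distance = 10 km, speed = 200000 km/s
Delay = distance / speed = 10 / 200000 seconds
Delay in ms = 10 * 1000 / 200000
Delay = 0.0500 ms
Rounded to 2 dp = 0.05 ms

0.05


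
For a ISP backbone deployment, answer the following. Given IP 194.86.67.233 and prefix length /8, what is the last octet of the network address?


Given: IP = 194.86.67.233, prefix = /8
Subnet mask = 255.0.0.0
Last octet of IP: 233
Last octet of mask: 0
Network last octet = 233 AND 0 = 0

0


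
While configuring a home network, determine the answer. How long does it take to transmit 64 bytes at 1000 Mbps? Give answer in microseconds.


Given: packet = 64 bytes, bandwidth = 1000 Mbps
Packet in bits = 64 * 8 = 512 bits
Bandwidth = 1000 * 10^6 = 1000000000 bps
Time = 512 / 1000000000 seconds
Time in us = 512 * 10^6 / 1000000000 = 0.512

0.512


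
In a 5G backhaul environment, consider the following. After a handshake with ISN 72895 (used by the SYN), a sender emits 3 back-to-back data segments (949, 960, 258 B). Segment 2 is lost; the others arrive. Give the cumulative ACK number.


SYN uses sequence number 72895; first data byte = ISN + 1 = 72896.
Segment 1: SEQ = 72896, len = 949 B, covers [72896, 73844]
Segment 2: SEQ = 73845, len = 960 B, covers [73845, 74804] [LOST]
Segment 3: SEQ = 74805, len = 258 B, covers [74805, 75062]
In-order data received: bytes [72896, 73844] (segments 1..1).
Segment 2 missing -> gap begins at byte 73845; later segments buffered out of order.
Cumulative ACK = next expected in-order byte = 72896 + 949 = 73845

73845


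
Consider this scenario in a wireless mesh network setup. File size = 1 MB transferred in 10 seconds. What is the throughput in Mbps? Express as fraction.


Given: file = 1 MB, time = 10 s
File in Mb = 1 * 8 = 8 Mb
Throughput = 8 / 10 Mbps
Throughput = 4/5 Mbps

4/5


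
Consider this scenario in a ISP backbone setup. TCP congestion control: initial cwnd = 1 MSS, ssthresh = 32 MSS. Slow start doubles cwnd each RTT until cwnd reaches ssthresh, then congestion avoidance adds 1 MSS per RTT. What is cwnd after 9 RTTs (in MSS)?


RTT 0: cwnd = 1 MSS (initial)
RTT 1: cwnd = 2 MSS (slow start, doubled)
RTT 2: cwnd = 4 MSS (slow start, doubled)
RTT 3: cwnd = 8 MSS (slow start, doubled)
RTT 4: cwnd = 16 MSS (slow start, doubled)
RTT 5: cwnd = 32 MSS (slow start, doubled)
RTT 6: cwnd = 33 MSS (congestion avoidance, +1)
RTT 7: cwnd = 34 MSS (congestion avoidance, +1)
RTT 8: cwnd = 35 MSS (congestion avoidance, +1)
RTT 9: cwnd = 36 MSS (congestion avoidance, +1)

36


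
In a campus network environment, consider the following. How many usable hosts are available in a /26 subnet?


Given: subnet mask /26
Host bits = 32 - 26 = 6
Total addresses = 2^6 = 64
Usable hosts = 64 - 2 (network + broadcast) = 62

62


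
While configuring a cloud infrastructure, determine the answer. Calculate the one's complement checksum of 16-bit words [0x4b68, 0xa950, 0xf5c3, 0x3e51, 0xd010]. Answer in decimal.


Given words: [0x4b68, 0xa950, 0xf5c3, 0x3e51, 0xd010]
Step 1: Sum all words
Raw sum = 19304 + 43344 + 62915 + 15953 + 53264 = 194780
Step 2: Fold carry: (63708 + 2) = 63710
One's complement = ~63710 & 0xFFFF = 1825

1825


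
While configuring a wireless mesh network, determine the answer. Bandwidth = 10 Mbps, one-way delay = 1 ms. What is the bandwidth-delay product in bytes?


Given: bandwidth = 10 Mbps, delay = 1 ms
BDP in bits = 10 * 10^6 * 1 / 1000
BDP in bits = 10000
BDP in bytes = 10000 / 8 = 1250

1250


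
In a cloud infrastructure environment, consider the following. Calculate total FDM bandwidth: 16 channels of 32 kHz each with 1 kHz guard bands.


Given: 16 channels, 32 kHz each, guard = 1 kHz
Channel bandwidth = 16 * 32 = 512 kHz
Guard bands = 15 gaps * 1 kHz = 15 kHz
Total = 512 + 15 = 527 kHz

527


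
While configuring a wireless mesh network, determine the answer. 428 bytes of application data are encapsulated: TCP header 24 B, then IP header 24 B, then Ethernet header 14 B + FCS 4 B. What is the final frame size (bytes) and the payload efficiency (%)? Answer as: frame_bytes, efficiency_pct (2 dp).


TCP segment = 428 + 24 = 452 B
IP packet = 452 + 24 = 476 B
Ethernet frame = 476 + 14 + 4 = 494 B
Efficiency = app / frame = 428 / 494 = 0.866397 = 86.6397% -> 86.64% (2 dp)

494, 86.64


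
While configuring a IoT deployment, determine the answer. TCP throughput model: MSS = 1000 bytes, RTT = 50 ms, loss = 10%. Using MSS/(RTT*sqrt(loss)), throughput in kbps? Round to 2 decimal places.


Given: MSS = 1000 bytes, RTT = 50 ms, loss = 10%
RTT in seconds = 50 / 1000 = 0.05
Loss rate = 10% = 0.1
sqrt(loss) = sqrt(0.1) = 0.316227766017
Throughput (bytes/s) = 1000 / (0.05 * 0.316227766017) = 63245.5532
Throughput (kbps) = 63245.5532 * 8 / 1000 = 505.964426 -> 505.96 kbps (2 dp)

505.96


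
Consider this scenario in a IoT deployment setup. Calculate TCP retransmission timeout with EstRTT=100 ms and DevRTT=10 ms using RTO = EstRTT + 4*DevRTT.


Given: EstRTT = 100 ms, DevRTT = 10 ms
Timeout = EstRTT + 4 * DevRTT
4 * DevRTT = 4 * 10 = 40
Timeout = 100 + 40 = 140 ms

140


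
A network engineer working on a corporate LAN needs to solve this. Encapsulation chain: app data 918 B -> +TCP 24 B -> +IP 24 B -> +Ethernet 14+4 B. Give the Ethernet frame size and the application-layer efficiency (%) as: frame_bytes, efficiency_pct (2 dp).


TCP segment = 918 + 24 = 942 B
IP packet = 942 + 24 = 966 B
Ethernet frame = 966 + 14 + 4 = 984 B
Efficiency = app / frame = 918 / 984 = 0.932927 = 93.2927% -> 93.29% (2 dp)

984, 93.29


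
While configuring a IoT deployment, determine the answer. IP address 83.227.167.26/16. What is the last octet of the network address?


Given: IP = 83.227.167.26, prefix = /16
Subnet mask = 255.255.0.0
Last octet of IP: 26
Last octet of mask: 0
Network last octet = 26 AND 0 = 0

0


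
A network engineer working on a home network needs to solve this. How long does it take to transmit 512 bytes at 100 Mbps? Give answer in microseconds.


Given: packet = 512 bytes, bandwidth = 100 Mbps
Packet in bits = 512 * 8 = 4096 bits
Bandwidth = 100 * 10^6 = 100000000 bps
Time = 4096 / 100000000 seconds
Time in us = 4096 * 10^6 / 100000000 = 40.96

40.96


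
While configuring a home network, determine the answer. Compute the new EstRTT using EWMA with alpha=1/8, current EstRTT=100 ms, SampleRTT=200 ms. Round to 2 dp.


Given: EstRTT = 100 ms, SampleRTT = 200 ms, alpha = 1/8
New EstRTT = (1 - alpha) * EstRTT + alpha * SampleRTT
(7/8) * 100 = 87.5
(1/8) * 200 = 25
New EstRTT = 87.5 + 25 = 112.5 ms -> 112.50 ms (2 dp)

112.50


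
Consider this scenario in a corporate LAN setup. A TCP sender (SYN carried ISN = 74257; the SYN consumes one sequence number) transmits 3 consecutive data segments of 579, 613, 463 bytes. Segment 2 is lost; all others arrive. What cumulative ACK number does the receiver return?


SYN uses sequence number 74257; first data byte = ISN + 1 = 74258.
Segment 1: SEQ = 74258, len = 579 B, covers [74258, 74836]
Segment 2: SEQ = 74837, len = 613 B, covers [74837, 75449] [LOST]
Segment 3: SEQ = 75450, len = 463 B, covers [75450, 75912]
In-order data received: bytes [74258, 74836] (segments 1..1).
Segment 2 missing -> gap begins at byte 74837; later segments buffered out of order.
Cumulative ACK = next expected in-order byte = 74258 + 579 = 74837

74837


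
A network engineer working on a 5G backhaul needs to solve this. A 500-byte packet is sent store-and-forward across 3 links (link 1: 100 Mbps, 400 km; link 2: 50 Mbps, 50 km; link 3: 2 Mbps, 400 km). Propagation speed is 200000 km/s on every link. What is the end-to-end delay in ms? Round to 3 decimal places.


Packet = 500 bytes = 4000 bits. Store-and-forward: sum (t_trans + t_prop) per link.
Link 1: t_trans = 4000/(100*10^6) s = 0.0400 ms; t_prop = 400/200000 s = 2.0000 ms; subtotal = 2.0400 ms
Link 2: t_trans = 4000/(50*10^6) s = 0.0800 ms; t_prop = 50/200000 s = 0.2500 ms; subtotal = 0.3300 ms
Link 3: t_trans = 4000/(2*10^6) s = 2.0000 ms; t_prop = 400/200000 s = 2.0000 ms; subtotal = 4.0000 ms
End-to-end = 2.0400 + 0.3300 + 4.0000 = 6.3700 ms -> 6.370 ms (3 dp)

6.370


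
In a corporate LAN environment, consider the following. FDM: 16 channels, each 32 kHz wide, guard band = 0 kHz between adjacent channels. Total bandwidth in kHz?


Given: 16 channels, 32 kHz each, guard = 0 kHz
Channel bandwidth = 16 * 32 = 512 kHz
Guard bands = 15 gaps * 0 kHz = 0 kHz
Total = 512 + 0 = 512 kHz

512


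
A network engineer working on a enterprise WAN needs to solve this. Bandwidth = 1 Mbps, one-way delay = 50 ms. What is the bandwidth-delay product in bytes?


Given: bandwidth = 1 Mbps, delay = 50 ms
BDP in bits = 1 * 10^6 * 50 / 1000
BDP in bits = 50000
BDP in bytes = 50000 / 8 = 6250

6250


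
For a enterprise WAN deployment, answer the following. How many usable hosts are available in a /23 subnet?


Given: subnet mask /23
Host bits = 32 - 23 = 9
Total addresses = 2^9 = 512
Usable hosts = 512 - 2 (network + broadcast) = 510

510


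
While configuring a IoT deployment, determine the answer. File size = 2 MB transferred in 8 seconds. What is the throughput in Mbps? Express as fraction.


Given: file = 2 MB, time = 8 s
File in Mb = 2 * 8 = 16 Mb
Throughput = 16 / 8 Mbps
Throughput = 2 Mbps

2


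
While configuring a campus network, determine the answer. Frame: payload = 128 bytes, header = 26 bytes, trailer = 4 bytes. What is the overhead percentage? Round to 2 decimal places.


Given: payload = 128 B, header = 26 B, trailer = 4 B
Overhead bytes = header + trailer = 26 + 4 = 30
Total frame = payload + overhead = 128 + 30 = 158
Overhead % = 30 / 158 * 100 = 18.9873% -> 18.99% (2 dp)

18.99


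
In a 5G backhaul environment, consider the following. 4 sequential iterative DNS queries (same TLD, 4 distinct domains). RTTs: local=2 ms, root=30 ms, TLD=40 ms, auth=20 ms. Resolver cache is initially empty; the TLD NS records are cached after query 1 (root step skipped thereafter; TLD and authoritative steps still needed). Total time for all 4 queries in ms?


Lookup 1 (cold cache): local + root + TLD + auth = 2 + 30 + 40 + 20 = 92 ms
Lookups 2..4 (TLD NS cached -> skip root; new domain -> still ask TLD and auth): local + TLD + auth = 2 + 40 + 20 = 62 ms each
Remaining 3 lookups: 3 * 62 = 186 ms
Total = 92 + 186 = 278 ms

278


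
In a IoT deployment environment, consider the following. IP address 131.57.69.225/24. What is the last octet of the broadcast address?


Given: IP = 131.57.69.225, prefix = /24
Host bits = 32 - 24 = 8
Network last octet = 225 AND mask = 0
Host part size = 2^8 - 1 = 255
Broadcast last octet = 0 OR 255 = 255

255


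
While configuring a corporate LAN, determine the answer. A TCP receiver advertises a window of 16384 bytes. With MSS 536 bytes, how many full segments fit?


Given: RWND = 16384 bytes, MSS = 536 bytes
Full segments = floor(RWND / MSS)
Full segments = floor(16384 / 536)
Full segments = floor(30.5672) = 30

30


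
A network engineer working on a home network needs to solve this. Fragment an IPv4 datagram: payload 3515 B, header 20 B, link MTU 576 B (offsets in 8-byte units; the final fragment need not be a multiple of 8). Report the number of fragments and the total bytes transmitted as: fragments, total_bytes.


Max data per non-final fragment = floor((MTU - header)/8)*8 = floor((576 - 20)/8)*8 = floor(556/8)*8 = 552 B
Final fragment needs no 8-byte alignment: it can carry up to MTU - header = 556 B
Non-final fragments needed = ceil((payload - 556) / 552) = ceil(2959/552) = ceil(5.3605) = 6
Number of fragments = 6 + 1 = 7
Fragment sizes (data): 6 * 552 B + 203 B (last, 203 <= 556 OK)
Total bytes sent = payload + n_frags * header = 3515 + 7*20 = 3515 + 140 = 3655 B

7, 3655


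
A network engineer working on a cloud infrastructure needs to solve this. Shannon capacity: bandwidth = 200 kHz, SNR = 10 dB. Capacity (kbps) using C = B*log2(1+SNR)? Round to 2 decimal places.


Given: B = 200 kHz, SNR = 10 dB
SNR linear = 10^(10/10) = 10
1 + SNR = 11
log2(11) = 3.4594316186
C = 200 * 1000 * 3.4594316186 = 691886.3237 bps
C = 691.886324 kbps -> 691.89 kbps (2 dp)

691.89


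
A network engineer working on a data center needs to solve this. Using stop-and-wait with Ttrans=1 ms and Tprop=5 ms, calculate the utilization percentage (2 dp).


Given: Ttrans = 1 ms, Tprop = 5 ms
RTT = 2 * Tprop = 2 * 5 = 10 ms
U = Ttrans / (Ttrans + RTT)
U = 1 / (1 + 10)
U = 1 / 11 = 0.090909
U% = 9.09%

9.09


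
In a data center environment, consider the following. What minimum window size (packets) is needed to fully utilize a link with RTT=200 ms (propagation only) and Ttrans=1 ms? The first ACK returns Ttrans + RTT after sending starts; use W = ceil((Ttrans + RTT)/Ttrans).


Given: Ttrans = 1 ms, RTT = 200 ms (= 2 * Tprop, Tprop = 100 ms)
Time until first ACK returns = Ttrans + RTT = 1 + 200 = 201 ms
Need W * Ttrans >= Ttrans + RTT  ->  W >= (Ttrans + RTT) / Ttrans
(Ttrans + RTT) / Ttrans = 201 / 1 = 201
W_min = ceil(201) = 201

201


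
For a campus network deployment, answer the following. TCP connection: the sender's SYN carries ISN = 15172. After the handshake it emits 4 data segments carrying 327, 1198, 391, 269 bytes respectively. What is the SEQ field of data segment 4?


The SYN occupies sequence number ISN = 15172, so the first data byte is ISN + 1 = 15173.
SEQ of data segment i = (ISN + 1) + sum of payload sizes of segments 1..i-1.
Segment 1: SEQ = 15173, payload = 327 bytes
Segment 2: SEQ = 15500, payload = 1198 bytes
Segment 3: SEQ = 16698, payload = 391 bytes
Segment 4: SEQ = 17089, payload = 269 bytes
SEQ of segment 4 = 15173 + 327 + 1198 + 391 = 17089

17089


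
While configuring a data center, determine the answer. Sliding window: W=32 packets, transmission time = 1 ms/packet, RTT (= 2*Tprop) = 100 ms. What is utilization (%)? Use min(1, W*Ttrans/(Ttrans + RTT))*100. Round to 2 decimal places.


Given: W = 32, Ttrans = 1 ms, RTT = 100 ms (= 2 * Tprop, Tprop = 50 ms)
Cycle time = Ttrans + RTT = 1 + 100 = 101 ms (first packet sent until its ACK returns)
W * Ttrans = 32 * 1 = 32 ms of sending per cycle
W * Ttrans / (Ttrans + RTT) = 32 / 101 = 0.316832
U = min(1, 0.316832) = 0.316832
U% = 31.68%

31.68


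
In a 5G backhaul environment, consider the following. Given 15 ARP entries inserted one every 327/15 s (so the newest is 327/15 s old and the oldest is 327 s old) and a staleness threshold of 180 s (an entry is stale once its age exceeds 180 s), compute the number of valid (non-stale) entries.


Ages are k * 327/15 s for k = 1..15 (spacing = 21.8000 s).
Entry k is valid iff k * 327/15 <= 180 iff k <= 15 * 180 / 327 = 8.2569
n_valid = floor(8.2569) = 8
(n_stale = 15 - 8 = 7)

8


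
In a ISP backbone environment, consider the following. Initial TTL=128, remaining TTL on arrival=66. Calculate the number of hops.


Given: initial TTL = 128, received TTL = 66
Hops = initial TTL - received TTL
Hops = 128 - 66 = 62

62


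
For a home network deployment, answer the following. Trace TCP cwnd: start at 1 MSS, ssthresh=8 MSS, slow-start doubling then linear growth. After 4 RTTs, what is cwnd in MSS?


RTT 0: cwnd = 1 MSS (initial)
RTT 1: cwnd = 2 MSS (slow start, doubled)
RTT 2: cwnd = 4 MSS (slow start, doubled)
RTT 3: cwnd = 8 MSS (slow start, doubled)
RTT 4: cwnd = 9 MSS (congestion avoidance, +1)

9


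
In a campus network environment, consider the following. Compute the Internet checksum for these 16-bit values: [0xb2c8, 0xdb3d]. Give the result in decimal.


Given words: [0xb2c8, 0xdb3d]
Step 1: Sum all words
Raw sum = 45768 + 56125 = 101893
Step 2: Fold carry: (36357 + 1) = 36358
One's complement = ~36358 & 0xFFFF = 29177

29177


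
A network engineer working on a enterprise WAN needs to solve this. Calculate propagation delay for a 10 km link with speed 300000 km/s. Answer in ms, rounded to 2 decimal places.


Given: distance = 10 km, speed = 300000 km/s
Delay = distance / speed = 10 / 300000 seconds
Delay in ms = 10 * 1000 / 300000
Delay = 0.0333 ms
Rounded to 2 dp = 0.03 ms

0.03


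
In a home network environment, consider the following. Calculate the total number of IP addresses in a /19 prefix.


Given: CIDR prefix /19
Host bits = 32 - 19 = 13
Total addresses = 2^13 = 8192

8192


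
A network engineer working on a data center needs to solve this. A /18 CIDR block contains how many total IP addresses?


Given: CIDR prefix /18
Host bits = 32 - 18 = 14
Total addresses = 2^14 = 16384

16384


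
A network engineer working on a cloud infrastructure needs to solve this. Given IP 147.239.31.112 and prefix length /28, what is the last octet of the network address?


Given: IP = 147.239.31.112, prefix = /28
Subnet mask = 255.255.255.240
Last octet of IP: 112
Last octet of mask: 240
Network last octet = 112 AND 240 = 112

112


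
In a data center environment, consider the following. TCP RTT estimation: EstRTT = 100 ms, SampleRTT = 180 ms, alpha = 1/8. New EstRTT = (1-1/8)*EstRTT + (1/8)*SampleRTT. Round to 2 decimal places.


Given: EstRTT = 100 ms, SampleRTT = 180 ms, alpha = 1/8
New EstRTT = (1 - alpha) * EstRTT + alpha * SampleRTT
(7/8) * 100 = 87.5
(1/8) * 180 = 22.5
New EstRTT = 87.5 + 22.5 = 110 ms -> 110.00 ms (2 dp)

110.00


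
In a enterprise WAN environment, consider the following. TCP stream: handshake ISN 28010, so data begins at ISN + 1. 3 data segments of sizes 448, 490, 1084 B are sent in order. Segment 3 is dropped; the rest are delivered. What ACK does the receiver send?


SYN uses sequence number 28010; first data byte = ISN + 1 = 28011.
Segment 1: SEQ = 28011, len = 448 B, covers [28011, 28458]
Segment 2: SEQ = 28459, len = 490 B, covers [28459, 28948]
Segment 3: SEQ = 28949, len = 1084 B, covers [28949, 30032] [LOST]
In-order data received: bytes [28011, 28948] (segments 1..2).
Segment 3 missing -> gap begins at byte 28949.
Cumulative ACK = next expected in-order byte = 28011 + 448 + 490 = 28949

28949


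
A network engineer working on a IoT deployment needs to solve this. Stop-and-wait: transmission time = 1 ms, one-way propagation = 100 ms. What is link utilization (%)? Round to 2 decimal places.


Given: Ttrans = 1 ms, Tprop = 100 ms
RTT = 2 * Tprop = 2 * 100 = 200 ms
U = Ttrans / (Ttrans + RTT)
U = 1 / (1 + 200)
U = 1 / 201 = 0.004975
U% = 0.50%

0.50


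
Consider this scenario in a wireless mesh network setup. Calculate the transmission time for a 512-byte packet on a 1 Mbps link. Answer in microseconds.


Given: packet = 512 bytes, bandwidth = 1 Mbps
Packet in bits = 512 * 8 = 4096 bits
Bandwidth = 1 * 10^6 = 1000000 bps
Time = 4096 / 1000000 seconds
Time in us = 4096 * 10^6 / 1000000 = 4096

4096


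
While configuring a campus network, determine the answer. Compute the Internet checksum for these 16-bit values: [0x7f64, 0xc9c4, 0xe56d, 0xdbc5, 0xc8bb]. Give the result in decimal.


Given words: [0x7f64, 0xc9c4, 0xe56d, 0xdbc5, 0xc8bb]
Step 1: Sum all words
Raw sum = 32612 + 51652 + 58733 + 56261 + 51387 = 250645
Step 2: Fold carry: (54037 + 3) = 54040
One's complement = ~54040 & 0xFFFF = 11495

11495


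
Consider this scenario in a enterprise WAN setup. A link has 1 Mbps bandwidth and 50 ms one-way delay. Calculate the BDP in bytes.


Given: bandwidth = 1 Mbps, delay = 50 ms
BDP in bits = 1 * 10^6 * 50 / 1000
BDP in bits = 50000
BDP in bytes = 50000 / 8 = 6250

6250


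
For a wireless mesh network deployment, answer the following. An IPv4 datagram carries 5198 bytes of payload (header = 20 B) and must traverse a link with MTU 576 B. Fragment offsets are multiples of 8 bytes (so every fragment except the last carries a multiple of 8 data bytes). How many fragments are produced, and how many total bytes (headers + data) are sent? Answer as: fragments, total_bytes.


Max data per non-final fragment = floor((MTU - header)/8)*8 = floor((576 - 20)/8)*8 = floor(556/8)*8 = 552 B
Final fragment needs no 8-byte alignment: it can carry up to MTU - header = 556 B
Non-final fragments needed = ceil((payload - 556) / 552) = ceil(4642/552) = ceil(8.4094) = 9
Number of fragments = 9 + 1 = 10
Fragment sizes (data): 9 * 552 B + 230 B (last, 230 <= 556 OK)
Total bytes sent = payload + n_frags * header = 5198 + 10*20 = 5198 + 200 = 5398 B

10, 5398


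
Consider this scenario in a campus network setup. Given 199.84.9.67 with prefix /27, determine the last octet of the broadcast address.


Given: IP = 199.84.9.67, prefix = /27
Host bits = 32 - 27 = 5
Network last octet = 67 AND mask = 64
Host part size = 2^5 - 1 = 31
Broadcast last octet = 64 OR 31 = 95

95


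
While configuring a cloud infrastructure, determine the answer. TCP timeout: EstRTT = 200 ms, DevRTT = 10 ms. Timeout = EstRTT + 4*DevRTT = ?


Given: EstRTT = 200 ms, DevRTT = 10 ms
Timeout = EstRTT + 4 * DevRTT
4 * DevRTT = 4 * 10 = 40
Timeout = 200 + 40 = 240 ms

240


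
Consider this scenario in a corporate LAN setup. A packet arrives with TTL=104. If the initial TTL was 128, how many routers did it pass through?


Given: initial TTL = 128, received TTL = 104
Hops = initial TTL - received TTL
Hops = 128 - 104 = 24

24


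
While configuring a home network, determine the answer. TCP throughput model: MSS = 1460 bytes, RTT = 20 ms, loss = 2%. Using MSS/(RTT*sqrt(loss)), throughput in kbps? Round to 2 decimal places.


Given: MSS = 1460 bytes, RTT = 20 ms, loss = 2%
RTT in seconds = 20 / 1000 = 0.02
Loss rate = 2% = 0.02
sqrt(loss) = sqrt(0.02) = 0.141421356237
Throughput (bytes/s) = 1460 / (0.02 * 0.141421356237) = 516187.9503
Throughput (kbps) = 516187.9503 * 8 / 1000 = 4129.503602 -> 4129.50 kbps (2 dp)

4129.50


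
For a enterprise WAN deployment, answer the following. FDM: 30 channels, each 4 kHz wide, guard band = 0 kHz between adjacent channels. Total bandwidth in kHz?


Given: 30 channels, 4 kHz each, guard = 0 kHz
Channel bandwidth = 30 * 4 = 120 kHz
Guard bands = 29 gaps * 0 kHz = 0 kHz
Total = 120 + 0 = 120 kHz

120


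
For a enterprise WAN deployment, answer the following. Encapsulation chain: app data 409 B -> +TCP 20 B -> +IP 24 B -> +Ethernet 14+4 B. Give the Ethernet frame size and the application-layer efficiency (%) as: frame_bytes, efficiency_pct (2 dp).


TCP segment = 409 + 20 = 429 B
IP packet = 429 + 24 = 453 B
Ethernet frame = 453 + 14 + 4 = 471 B
Efficiency = app / frame = 409 / 471 = 0.868365 = 86.8365% -> 86.84% (2 dp)

471, 86.84


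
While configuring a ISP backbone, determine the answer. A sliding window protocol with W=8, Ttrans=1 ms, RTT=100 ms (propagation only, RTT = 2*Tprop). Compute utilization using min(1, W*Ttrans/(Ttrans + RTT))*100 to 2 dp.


Given: W = 8, Ttrans = 1 ms, RTT = 100 ms (= 2 * Tprop, Tprop = 50 ms)
Cycle time = Ttrans + RTT = 1 + 100 = 101 ms (first packet sent until its ACK returns)
W * Ttrans = 8 * 1 = 8 ms of sending per cycle
W * Ttrans / (Ttrans + RTT) = 8 / 101 = 0.079208
U = min(1, 0.079208) = 0.079208
U% = 7.92%

7.92


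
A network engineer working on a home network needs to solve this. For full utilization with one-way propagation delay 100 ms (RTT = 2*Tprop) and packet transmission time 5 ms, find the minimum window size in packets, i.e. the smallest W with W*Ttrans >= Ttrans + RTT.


Given: Ttrans = 5 ms, RTT = 200 ms (= 2 * Tprop, Tprop = 100 ms)
Time until first ACK returns = Ttrans + RTT = 5 + 200 = 205 ms
Need W * Ttrans >= Ttrans + RTT  ->  W >= (Ttrans + RTT) / Ttrans
(Ttrans + RTT) / Ttrans = 205 / 5 = 41
W_min = ceil(41) = 41

41


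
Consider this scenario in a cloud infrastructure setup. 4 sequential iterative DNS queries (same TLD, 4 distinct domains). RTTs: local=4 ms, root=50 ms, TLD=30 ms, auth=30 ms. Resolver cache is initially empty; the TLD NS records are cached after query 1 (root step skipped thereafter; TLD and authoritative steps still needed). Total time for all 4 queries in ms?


Lookup 1 (cold cache): local + root + TLD + auth = 4 + 50 + 30 + 30 = 114 ms
Lookups 2..4 (TLD NS cached -> skip root; new domain -> still ask TLD and auth): local + TLD + auth = 4 + 30 + 30 = 64 ms each
Remaining 3 lookups: 3 * 64 = 192 ms
Total = 114 + 192 = 306 ms

306


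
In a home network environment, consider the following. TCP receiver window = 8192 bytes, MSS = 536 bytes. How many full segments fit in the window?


Given: RWND = 8192 bytes, MSS = 536 bytes
Full segments = floor(RWND / MSS)
Full segments = floor(8192 / 536)
Full segments = floor(15.2836) = 15

15


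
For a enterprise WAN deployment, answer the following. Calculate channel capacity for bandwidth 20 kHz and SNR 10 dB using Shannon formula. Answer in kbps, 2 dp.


Given: B = 20 kHz, SNR = 10 dB
SNR linear = 10^(10/10) = 10
1 + SNR = 11
log2(11) = 3.4594316186
C = 20 * 1000 * 3.4594316186 = 69188.6324 bps
C = 69.188632 kbps -> 69.19 kbps (2 dp)

69.19


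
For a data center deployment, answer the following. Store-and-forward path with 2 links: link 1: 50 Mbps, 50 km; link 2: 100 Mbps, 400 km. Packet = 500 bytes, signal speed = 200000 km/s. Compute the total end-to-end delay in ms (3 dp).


Packet = 500 bytes = 4000 bits. Store-and-forward: sum (t_trans + t_prop) per link.
Link 1: t_trans = 4000/(50*10^6) s = 0.0800 ms; t_prop = 50/200000 s = 0.2500 ms; subtotal = 0.3300 ms
Link 2: t_trans = 4000/(100*10^6) s = 0.0400 ms; t_prop = 400/200000 s = 2.0000 ms; subtotal = 2.0400 ms
End-to-end = 0.3300 + 2.0400 = 2.3700 ms -> 2.370 ms (3 dp)

2.370


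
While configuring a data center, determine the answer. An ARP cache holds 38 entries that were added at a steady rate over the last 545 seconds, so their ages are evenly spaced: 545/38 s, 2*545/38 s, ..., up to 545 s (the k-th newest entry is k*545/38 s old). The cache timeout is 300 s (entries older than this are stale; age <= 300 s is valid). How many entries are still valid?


Ages are k * 545/38 s for k = 1..38 (spacing = 14.3421 s).
Entry k is valid iff k * 545/38 <= 300 iff k <= 38 * 300 / 545 = 20.9174
n_valid = floor(20.9174) = 20
(n_stale = 38 - 20 = 18)

20


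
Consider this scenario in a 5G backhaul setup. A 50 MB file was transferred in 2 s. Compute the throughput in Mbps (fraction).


Given: file = 50 MB, time = 2 s
File in Mb = 50 * 8 = 400 Mb
Throughput = 400 / 2 Mbps
Throughput = 200 Mbps

200


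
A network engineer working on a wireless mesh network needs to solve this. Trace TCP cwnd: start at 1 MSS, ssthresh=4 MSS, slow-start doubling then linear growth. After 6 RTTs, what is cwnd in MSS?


RTT 0: cwnd = 1 MSS (initial)
RTT 1: cwnd = 2 MSS (slow start, doubled)
RTT 2: cwnd = 4 MSS (slow start, doubled)
RTT 3: cwnd = 5 MSS (congestion avoidance, +1)
RTT 4: cwnd = 6 MSS (congestion avoidance, +1)
RTT 5: cwnd = 7 MSS (congestion avoidance, +1)
RTT 6: cwnd = 8 MSS (congestion avoidance, +1)

8


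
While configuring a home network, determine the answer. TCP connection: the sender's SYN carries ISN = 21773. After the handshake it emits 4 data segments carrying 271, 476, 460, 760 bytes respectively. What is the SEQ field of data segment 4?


The SYN occupies sequence number ISN = 21773, so the first data byte is ISN + 1 = 21774.
SEQ of data segment i = (ISN + 1) + sum of payload sizes of segments 1..i-1.
Segment 1: SEQ = 21774, payload = 271 bytes
Segment 2: SEQ = 22045, payload = 476 bytes
Segment 3: SEQ = 22521, payload = 460 bytes
Segment 4: SEQ = 22981, payload = 760 bytes
SEQ of segment 4 = 21774 + 271 + 476 + 460 = 22981

22981


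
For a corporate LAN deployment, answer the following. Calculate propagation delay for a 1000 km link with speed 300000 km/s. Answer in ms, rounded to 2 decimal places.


Given: distance = 1000 km, speed = 300000 km/s
Delay = distance / speed = 1000 / 300000 seconds
Delay in ms = 1000 * 1000 / 300000
Delay = 3.3333 ms
Rounded to 2 dp = 3.33 ms

3.33


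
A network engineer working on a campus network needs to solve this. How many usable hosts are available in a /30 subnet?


Given: subnet mask /30
Host bits = 32 - 30 = 2
Total addresses = 2^2 = 4
Usable hosts = 4 - 2 (network + broadcast) = 2

2


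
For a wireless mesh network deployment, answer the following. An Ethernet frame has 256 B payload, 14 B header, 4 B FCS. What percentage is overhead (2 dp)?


Given: payload = 256 B, header = 14 B, trailer = 4 B
Overhead bytes = header + trailer = 14 + 4 = 18
Total frame = payload + overhead = 256 + 18 = 274
Overhead % = 18 / 274 * 100 = 6.5693% -> 6.57% (2 dp)

6.57


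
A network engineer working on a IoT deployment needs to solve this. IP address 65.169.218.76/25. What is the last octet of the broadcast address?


Given: IP = 65.169.218.76, prefix = /25
Host bits = 32 - 25 = 7
Network last octet = 76 AND mask = 0
Host part size = 2^7 - 1 = 127
Broadcast last octet = 0 OR 127 = 127

127


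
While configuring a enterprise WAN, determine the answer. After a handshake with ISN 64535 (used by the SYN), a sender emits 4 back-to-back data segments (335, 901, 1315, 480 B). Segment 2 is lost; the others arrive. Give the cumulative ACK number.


SYN uses sequence number 64535; first data byte = ISN + 1 = 64536.
Segment 1: SEQ = 64536, len = 335 B, covers [64536, 64870]
Segment 2: SEQ = 64871, len = 901 B, covers [64871, 65771] [LOST]
Segment 3: SEQ = 65772, len = 1315 B, covers [65772, 67086]
Segment 4: SEQ = 67087, len = 480 B, covers [67087, 67566]
In-order data received: bytes [64536, 64870] (segments 1..1).
Segment 2 missing -> gap begins at byte 64871; later segments buffered out of order.
Cumulative ACK = next expected in-order byte = 64536 + 335 = 64871

64871


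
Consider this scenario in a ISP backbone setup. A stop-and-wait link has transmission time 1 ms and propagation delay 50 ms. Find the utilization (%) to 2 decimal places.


Given: Ttrans = 1 ms, Tprop = 50 ms
RTT = 2 * Tprop = 2 * 50 = 100 ms
U = Ttrans / (Ttrans + RTT)
U = 1 / (1 + 100)
U = 1 / 101 = 0.009901
U% = 0.99%

0.99


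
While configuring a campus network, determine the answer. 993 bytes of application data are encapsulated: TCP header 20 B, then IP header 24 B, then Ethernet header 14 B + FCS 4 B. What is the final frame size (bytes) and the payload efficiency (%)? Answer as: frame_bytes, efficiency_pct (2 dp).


TCP segment = 993 + 20 = 1013 B
IP packet = 1013 + 24 = 1037 B
Ethernet frame = 1037 + 14 + 4 = 1055 B
Efficiency = app / frame = 993 / 1055 = 0.941232 = 94.1232% -> 94.12% (2 dp)

1055, 94.12


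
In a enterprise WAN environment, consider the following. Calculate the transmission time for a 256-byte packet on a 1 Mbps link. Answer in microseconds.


Given: packet = 256 bytes, bandwidth = 1 Mbps
Packet in bits = 256 * 8 = 2048 bits
Bandwidth = 1 * 10^6 = 1000000 bps
Time = 2048 / 1000000 seconds
Time in us = 2048 * 10^6 / 1000000 = 2048

2048


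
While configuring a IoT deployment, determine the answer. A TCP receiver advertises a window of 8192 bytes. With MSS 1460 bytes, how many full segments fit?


Given: RWND = 8192 bytes, MSS = 1460 bytes
Full segments = floor(RWND / MSS)
Full segments = floor(8192 / 1460)
Full segments = floor(5.611) = 5

5


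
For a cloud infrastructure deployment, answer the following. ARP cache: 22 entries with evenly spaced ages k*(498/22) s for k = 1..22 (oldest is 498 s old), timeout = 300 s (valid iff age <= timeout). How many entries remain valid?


Ages are k * 498/22 s for k = 1..22 (spacing = 22.6364 s).
Entry k is valid iff k * 498/22 <= 300 iff k <= 22 * 300 / 498 = 13.2530
n_valid = floor(13.2530) = 13
(n_stale = 22 - 13 = 9)

13


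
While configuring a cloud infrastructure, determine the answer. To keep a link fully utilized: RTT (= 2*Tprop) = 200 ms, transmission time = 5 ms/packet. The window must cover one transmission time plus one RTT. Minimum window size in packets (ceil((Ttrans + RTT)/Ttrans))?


Given: Ttrans = 5 ms, RTT = 200 ms (= 2 * Tprop, Tprop = 100 ms)
Time until first ACK returns = Ttrans + RTT = 5 + 200 = 205 ms
Need W * Ttrans >= Ttrans + RTT  ->  W >= (Ttrans + RTT) / Ttrans
(Ttrans + RTT) / Ttrans = 205 / 5 = 41
W_min = ceil(41) = 41

41


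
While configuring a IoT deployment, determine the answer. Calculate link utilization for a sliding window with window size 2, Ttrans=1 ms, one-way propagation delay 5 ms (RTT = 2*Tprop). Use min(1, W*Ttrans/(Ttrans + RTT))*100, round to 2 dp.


Given: W = 2, Ttrans = 1 ms, RTT = 10 ms (= 2 * Tprop, Tprop = 5 ms)
Cycle time = Ttrans + RTT = 1 + 10 = 11 ms (first packet sent until its ACK returns)
W * Ttrans = 2 * 1 = 2 ms of sending per cycle
W * Ttrans / (Ttrans + RTT) = 2 / 11 = 0.181818
U = min(1, 0.181818) = 0.181818
U% = 18.18%

18.18


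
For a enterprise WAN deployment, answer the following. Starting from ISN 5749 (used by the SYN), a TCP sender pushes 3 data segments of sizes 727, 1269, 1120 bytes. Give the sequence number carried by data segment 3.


The SYN occupies sequence number ISN = 5749, so the first data byte is ISN + 1 = 5750.
SEQ of data segment i = (ISN + 1) + sum of payload sizes of segments 1..i-1.
Segment 1: SEQ = 5750, payload = 727 bytes
Segment 2: SEQ = 6477, payload = 1269 bytes
Segment 3: SEQ = 7746, payload = 1120 bytes
SEQ of segment 3 = 5750 + 727 + 1269 = 7746

7746


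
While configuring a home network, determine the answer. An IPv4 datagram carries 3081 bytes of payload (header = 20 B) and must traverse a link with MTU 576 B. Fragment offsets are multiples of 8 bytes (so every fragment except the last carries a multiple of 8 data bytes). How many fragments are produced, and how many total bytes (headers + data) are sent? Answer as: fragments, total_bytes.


Max data per non-final fragment = floor((MTU - header)/8)*8 = floor((576 - 20)/8)*8 = floor(556/8)*8 = 552 B
Final fragment needs no 8-byte alignment: it can carry up to MTU - header = 556 B
Non-final fragments needed = ceil((payload - 556) / 552) = ceil(2525/552) = ceil(4.5743) = 5
Number of fragments = 5 + 1 = 6
Fragment sizes (data): 5 * 552 B + 321 B (last, 321 <= 556 OK)
Total bytes sent = payload + n_frags * header = 3081 + 6*20 = 3081 + 120 = 3201 B

6, 3201


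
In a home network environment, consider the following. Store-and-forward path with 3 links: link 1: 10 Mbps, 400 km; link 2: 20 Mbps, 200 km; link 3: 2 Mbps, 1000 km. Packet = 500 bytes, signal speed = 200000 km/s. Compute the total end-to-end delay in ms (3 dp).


Packet = 500 bytes = 4000 bits. Store-and-forward: sum (t_trans + t_prop) per link.
Link 1: t_trans = 4000/(10*10^6) s = 0.4000 ms; t_prop = 400/200000 s = 2.0000 ms; subtotal = 2.4000 ms
Link 2: t_trans = 4000/(20*10^6) s = 0.2000 ms; t_prop = 200/200000 s = 1.0000 ms; subtotal = 1.2000 ms
Link 3: t_trans = 4000/(2*10^6) s = 2.0000 ms; t_prop = 1000/200000 s = 5.0000 ms; subtotal = 7.0000 ms
End-to-end = 2.4000 + 1.2000 + 7.0000 = 10.6000 ms -> 10.600 ms (3 dp)

10.600


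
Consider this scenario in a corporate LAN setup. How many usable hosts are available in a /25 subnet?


Given: subnet mask /25
Host bits = 32 - 25 = 7
Total addresses = 2^7 = 128
Usable hosts = 128 - 2 (network + broadcast) = 126

126


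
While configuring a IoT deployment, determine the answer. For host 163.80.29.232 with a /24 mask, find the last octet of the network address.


Given: IP = 163.80.29.232, prefix = /24
Subnet mask = 255.255.255.0
Last octet of IP: 232
Last octet of mask: 0
Network last octet = 232 AND 0 = 0

0


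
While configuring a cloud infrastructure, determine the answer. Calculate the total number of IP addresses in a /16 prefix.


Given: CIDR prefix /16
Host bits = 32 - 16 = 16
Total addresses = 2^16 = 65536

65536


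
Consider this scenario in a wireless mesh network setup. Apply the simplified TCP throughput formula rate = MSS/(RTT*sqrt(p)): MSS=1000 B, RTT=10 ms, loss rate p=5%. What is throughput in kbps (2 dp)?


Given: MSS = 1000 bytes, RTT = 10 ms, loss = 5%
RTT in seconds = 10 / 1000 = 0.01
Loss rate = 5% = 0.05
sqrt(loss) = sqrt(0.05) = 0.223606797750
Throughput (bytes/s) = 1000 / (0.01 * 0.223606797750) = 447213.5955
Throughput (kbps) = 447213.5955 * 8 / 1000 = 3577.708764 -> 3577.71 kbps (2 dp)

3577.71


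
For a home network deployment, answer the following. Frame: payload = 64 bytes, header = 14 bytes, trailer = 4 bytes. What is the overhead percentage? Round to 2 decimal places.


Given: payload = 64 B, header = 14 B, trailer = 4 B
Overhead bytes = header + trailer = 14 + 4 = 18
Total frame = payload + overhead = 64 + 18 = 82
Overhead % = 18 / 82 * 100 = 21.9512% -> 21.95% (2 dp)

21.95


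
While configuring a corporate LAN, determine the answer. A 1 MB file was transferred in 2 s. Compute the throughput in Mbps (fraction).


Given: file = 1 MB, time = 2 s
File in Mb = 1 * 8 = 8 Mb
Throughput = 8 / 2 Mbps
Throughput = 4 Mbps

4


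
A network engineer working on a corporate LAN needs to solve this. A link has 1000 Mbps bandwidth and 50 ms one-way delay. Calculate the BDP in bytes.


Given: bandwidth = 1000 Mbps, delay = 50 ms
BDP in bits = 1000 * 10^6 * 50 / 1000
BDP in bits = 50000000
BDP in bytes = 50000000 / 8 = 6250000

6250000


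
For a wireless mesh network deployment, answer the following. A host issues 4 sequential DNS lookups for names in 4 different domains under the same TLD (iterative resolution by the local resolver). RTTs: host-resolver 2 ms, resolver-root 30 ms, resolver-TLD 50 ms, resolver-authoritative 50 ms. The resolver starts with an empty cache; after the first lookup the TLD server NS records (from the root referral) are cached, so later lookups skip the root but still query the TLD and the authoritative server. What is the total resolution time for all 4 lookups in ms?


Lookup 1 (cold cache): local + root + TLD + auth = 2 + 30 + 50 + 50 = 132 ms
Lookups 2..4 (TLD NS cached -> skip root; new domain -> still ask TLD and auth): local + TLD + auth = 2 + 50 + 50 = 102 ms each
Remaining 3 lookups: 3 * 102 = 306 ms
Total = 132 + 306 = 438 ms

438


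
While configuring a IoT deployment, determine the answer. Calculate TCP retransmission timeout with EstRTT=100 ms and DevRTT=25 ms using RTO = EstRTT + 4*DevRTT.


Given: EstRTT = 100 ms, DevRTT = 25 ms
Timeout = EstRTT + 4 * DevRTT
4 * DevRTT = 4 * 25 = 100
Timeout = 100 + 100 = 200 ms

200


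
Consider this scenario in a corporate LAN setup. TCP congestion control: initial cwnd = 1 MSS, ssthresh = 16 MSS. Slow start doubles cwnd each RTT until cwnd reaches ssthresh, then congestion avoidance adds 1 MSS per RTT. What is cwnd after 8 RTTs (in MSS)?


RTT 0: cwnd = 1 MSS (initial)
RTT 1: cwnd = 2 MSS (slow start, doubled)
RTT 2: cwnd = 4 MSS (slow start, doubled)
RTT 3: cwnd = 8 MSS (slow start, doubled)
RTT 4: cwnd = 16 MSS (slow start, doubled)
RTT 5: cwnd = 17 MSS (congestion avoidance, +1)
RTT 6: cwnd = 18 MSS (congestion avoidance, +1)
RTT 7: cwnd = 19 MSS (congestion avoidance, +1)
RTT 8: cwnd = 20 MSS (congestion avoidance, +1)

20


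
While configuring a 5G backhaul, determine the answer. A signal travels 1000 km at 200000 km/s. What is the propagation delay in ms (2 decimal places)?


Given: distance = 1000 km, speed = 200000 km/s
Delay = distance / speed = 1000 / 200000 seconds
Delay in ms = 1000 * 1000 / 200000
Delay = 5.0000 ms
Rounded to 2 dp = 5.00 ms

5.00
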